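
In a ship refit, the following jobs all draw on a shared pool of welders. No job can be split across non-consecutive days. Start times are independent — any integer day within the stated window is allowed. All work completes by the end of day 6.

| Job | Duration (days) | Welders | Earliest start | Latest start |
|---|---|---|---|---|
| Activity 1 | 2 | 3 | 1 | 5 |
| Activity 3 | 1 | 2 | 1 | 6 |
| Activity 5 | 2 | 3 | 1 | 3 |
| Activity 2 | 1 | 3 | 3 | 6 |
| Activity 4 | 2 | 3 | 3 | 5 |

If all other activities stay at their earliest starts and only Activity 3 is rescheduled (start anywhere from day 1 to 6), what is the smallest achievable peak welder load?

Activity 3@1: d1:8  d2:6  d3:6  d4:3  d5:0  d6:0 → peak 8
Activity 3@2: d1:6  d2:8  d3:6  d4:3  d5:0  d6:0 → peak 8
Activity 3@3: d1:6  d2:6  d3:8  d4:3  d5:0  d6:0 → peak 8
Activity 3@4: d1:6  d2:6  d3:6  d4:5  d5:0  d6:0 → peak 6
Activity 3@5: d1:6  d2:6  d3:6  d4:3  d5:2  d6:0 → peak 6
Activity 3@6: d1:6  d2:6  d3:6  d4:3  d5:0  d6:2 → peak 6
Best is Activity 3@4, peak 6.

6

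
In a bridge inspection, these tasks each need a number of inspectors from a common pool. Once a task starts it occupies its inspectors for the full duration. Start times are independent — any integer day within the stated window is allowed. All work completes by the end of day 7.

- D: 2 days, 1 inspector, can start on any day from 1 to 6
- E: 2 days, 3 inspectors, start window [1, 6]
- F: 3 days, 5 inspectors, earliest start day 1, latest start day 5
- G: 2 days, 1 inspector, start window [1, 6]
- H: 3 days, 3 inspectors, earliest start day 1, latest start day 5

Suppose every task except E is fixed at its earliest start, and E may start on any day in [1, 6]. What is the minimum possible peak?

10

E@1: d1:13  d2:13  d3:8  d4:0  d5:0  d6:0  d7:0 → peak 13
E@2: d1:10  d2:13  d3:11  d4:0  d5:0  d6:0  d7:0 → peak 13
E@3: d1:10  d2:10  d3:11  d4:3  d5:0  d6:0  d7:0 → peak 11
E@4: d1:10  d2:10  d3:8  d4:3  d5:3  d6:0  d7:0 → peak 10
E@5: d1:10  d2:10  d3:8  d4:0  d5:3  d6:3  d7:0 → peak 10
E@6: d1:10  d2:10  d3:8  d4:0  d5:0  d6:3  d7:3 → peak 10
Best is E@4, peak 10.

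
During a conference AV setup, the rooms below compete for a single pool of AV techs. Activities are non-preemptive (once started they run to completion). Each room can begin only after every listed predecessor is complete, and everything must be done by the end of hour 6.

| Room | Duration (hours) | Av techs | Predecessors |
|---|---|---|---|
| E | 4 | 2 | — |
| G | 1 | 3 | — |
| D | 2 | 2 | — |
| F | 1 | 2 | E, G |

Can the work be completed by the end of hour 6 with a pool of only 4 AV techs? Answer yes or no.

Schedule E@1, G@5, D@1, F@6: h1:4  h2:4  h3:2  h4:2  h5:3  h6:2 — peak 4 ≤ 4.

yes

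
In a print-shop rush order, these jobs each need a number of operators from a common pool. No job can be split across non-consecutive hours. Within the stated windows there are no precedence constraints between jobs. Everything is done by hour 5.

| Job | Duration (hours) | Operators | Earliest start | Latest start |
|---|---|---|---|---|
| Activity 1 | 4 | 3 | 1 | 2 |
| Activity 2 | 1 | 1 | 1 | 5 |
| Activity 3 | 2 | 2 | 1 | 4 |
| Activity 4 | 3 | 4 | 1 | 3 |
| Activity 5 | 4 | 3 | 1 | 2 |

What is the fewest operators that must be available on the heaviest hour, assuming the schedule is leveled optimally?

10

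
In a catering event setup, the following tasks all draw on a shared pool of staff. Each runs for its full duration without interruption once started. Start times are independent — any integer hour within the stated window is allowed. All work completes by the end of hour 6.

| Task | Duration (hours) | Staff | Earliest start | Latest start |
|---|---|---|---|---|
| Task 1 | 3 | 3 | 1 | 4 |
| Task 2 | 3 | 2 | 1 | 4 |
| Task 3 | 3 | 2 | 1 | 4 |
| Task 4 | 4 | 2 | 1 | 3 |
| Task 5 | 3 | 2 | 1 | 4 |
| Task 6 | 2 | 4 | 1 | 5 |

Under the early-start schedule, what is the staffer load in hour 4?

At early start, hour 4 has: Task 4.
Demand: 2 = 2.

2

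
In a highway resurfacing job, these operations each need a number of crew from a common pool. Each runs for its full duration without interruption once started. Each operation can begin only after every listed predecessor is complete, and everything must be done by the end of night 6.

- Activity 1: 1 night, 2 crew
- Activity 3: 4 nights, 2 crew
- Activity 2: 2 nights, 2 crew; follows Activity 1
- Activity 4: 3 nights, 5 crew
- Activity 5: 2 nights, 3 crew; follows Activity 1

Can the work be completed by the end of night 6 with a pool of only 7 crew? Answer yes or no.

yes

Schedule Activity 1@1, Activity 3@1, Activity 2@2, Activity 4@4, Activity 5@2: n1:4  n2:7  n3:7  n4:7  n5:5  n6:5 — peak 7 ≤ 7.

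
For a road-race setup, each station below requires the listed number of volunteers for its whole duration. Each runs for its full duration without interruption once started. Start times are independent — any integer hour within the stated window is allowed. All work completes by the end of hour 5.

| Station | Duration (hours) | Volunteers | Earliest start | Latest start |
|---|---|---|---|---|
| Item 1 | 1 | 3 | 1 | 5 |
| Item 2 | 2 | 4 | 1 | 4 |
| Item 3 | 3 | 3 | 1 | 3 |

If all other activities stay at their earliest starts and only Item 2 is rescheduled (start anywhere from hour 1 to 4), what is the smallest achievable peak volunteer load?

Item 2@1: h1:10  h2:7  h3:3  h4:0  h5:0 → peak 10
Item 2@2: h1:6  h2:7  h3:7  h4:0  h5:0 → peak 7
Item 2@3: h1:6  h2:3  h3:7  h4:4  h5:0 → peak 7
Item 2@4: h1:6  h2:3  h3:3  h4:4  h5:4 → peak 6
Best is Item 2@4, peak 6.

6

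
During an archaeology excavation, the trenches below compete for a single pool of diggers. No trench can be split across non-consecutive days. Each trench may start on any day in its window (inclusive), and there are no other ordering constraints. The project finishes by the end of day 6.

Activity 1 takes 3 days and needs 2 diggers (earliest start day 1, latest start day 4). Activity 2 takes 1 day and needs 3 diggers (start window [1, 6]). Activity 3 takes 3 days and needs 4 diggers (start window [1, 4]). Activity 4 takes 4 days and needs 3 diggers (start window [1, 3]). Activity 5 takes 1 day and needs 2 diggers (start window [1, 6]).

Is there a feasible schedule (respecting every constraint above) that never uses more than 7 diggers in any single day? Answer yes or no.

yes

Schedule Activity 1@1, Activity 2@1, Activity 3@4, Activity 4@2, Activity 5@1: d1:7  d2:5  d3:5  d4:7  d5:7  d6:4 — peak 7 ≤ 7.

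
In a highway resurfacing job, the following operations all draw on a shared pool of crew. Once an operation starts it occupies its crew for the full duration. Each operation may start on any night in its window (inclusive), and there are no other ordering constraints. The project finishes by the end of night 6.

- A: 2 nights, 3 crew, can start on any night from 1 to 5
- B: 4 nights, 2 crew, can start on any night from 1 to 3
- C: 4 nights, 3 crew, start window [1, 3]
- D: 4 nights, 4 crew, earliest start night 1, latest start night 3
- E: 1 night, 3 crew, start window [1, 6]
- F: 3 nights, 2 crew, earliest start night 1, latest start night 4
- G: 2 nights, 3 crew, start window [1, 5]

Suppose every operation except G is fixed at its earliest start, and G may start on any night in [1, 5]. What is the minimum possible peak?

G@1: n1:20  n2:17  n3:11  n4:9  n5:0  n6:0 → peak 20
G@2: n1:17  n2:17  n3:14  n4:9  n5:0  n6:0 → peak 17
G@3: n1:17  n2:14  n3:14  n4:12  n5:0  n6:0 → peak 17
G@4: n1:17  n2:14  n3:11  n4:12  n5:3  n6:0 → peak 17
G@5: n1:17  n2:14  n3:11  n4:9  n5:3  n6:3 → peak 17
Best is G@2, peak 17.

17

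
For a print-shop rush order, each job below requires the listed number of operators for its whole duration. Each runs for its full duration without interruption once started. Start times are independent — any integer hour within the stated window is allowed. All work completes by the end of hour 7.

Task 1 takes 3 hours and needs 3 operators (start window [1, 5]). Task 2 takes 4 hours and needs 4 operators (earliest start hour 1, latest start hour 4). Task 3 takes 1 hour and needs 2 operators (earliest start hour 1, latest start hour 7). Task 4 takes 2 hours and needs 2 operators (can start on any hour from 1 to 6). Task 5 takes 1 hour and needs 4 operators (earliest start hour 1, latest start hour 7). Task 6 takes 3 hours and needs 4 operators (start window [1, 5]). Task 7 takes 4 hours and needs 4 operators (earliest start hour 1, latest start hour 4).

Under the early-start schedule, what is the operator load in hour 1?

23

At early start, hour 1 has: Task 1, Task 2, Task 3, Task 4, Task 5, Task 6, Task 7.
Demand: 3 + 4 + 2 + 2 + 4 + 4 + 4 = 23.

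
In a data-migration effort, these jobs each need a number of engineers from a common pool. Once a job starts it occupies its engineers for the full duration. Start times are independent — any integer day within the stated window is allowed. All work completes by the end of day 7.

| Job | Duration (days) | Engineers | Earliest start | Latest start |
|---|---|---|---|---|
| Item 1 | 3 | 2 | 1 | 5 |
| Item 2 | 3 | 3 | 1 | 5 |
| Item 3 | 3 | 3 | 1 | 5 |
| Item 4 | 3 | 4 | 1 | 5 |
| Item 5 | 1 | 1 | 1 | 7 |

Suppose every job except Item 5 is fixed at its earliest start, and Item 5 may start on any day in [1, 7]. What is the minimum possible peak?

12

Item 5@1: d1:13  d2:12  d3:12  d4:0  d5:0  d6:0  d7:0 → peak 13
Item 5@2: d1:12  d2:13  d3:12  d4:0  d5:0  d6:0  d7:0 → peak 13
Item 5@3: d1:12  d2:12  d3:13  d4:0  d5:0  d6:0  d7:0 → peak 13
Item 5@4: d1:12  d2:12  d3:12  d4:1  d5:0  d6:0  d7:0 → peak 12
Item 5@5: d1:12  d2:12  d3:12  d4:0  d5:1  d6:0  d7:0 → peak 12
Item 5@6: d1:12  d2:12  d3:12  d4:0  d5:0  d6:1  d7:0 → peak 12
Item 5@7: d1:12  d2:12  d3:12  d4:0  d5:0  d6:0  d7:1 → peak 12
Best is Item 5@4, peak 12.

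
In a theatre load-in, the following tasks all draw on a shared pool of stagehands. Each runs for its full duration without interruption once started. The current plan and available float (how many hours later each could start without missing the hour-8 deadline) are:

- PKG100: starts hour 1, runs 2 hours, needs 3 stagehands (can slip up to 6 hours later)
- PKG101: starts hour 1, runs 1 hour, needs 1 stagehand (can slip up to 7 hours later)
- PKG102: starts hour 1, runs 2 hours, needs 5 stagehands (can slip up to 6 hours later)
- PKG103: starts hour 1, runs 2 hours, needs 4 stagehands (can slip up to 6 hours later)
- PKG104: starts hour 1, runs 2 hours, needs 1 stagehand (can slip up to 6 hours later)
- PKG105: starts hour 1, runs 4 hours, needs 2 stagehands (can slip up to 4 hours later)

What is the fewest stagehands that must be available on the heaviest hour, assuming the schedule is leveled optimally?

5

Early-start (PKG100@1, PKG101@1, PKG102@1, PKG103@1, PKG104@1, PKG105@1) gives peak 16: h1:16  h2:15  h3:2  h4:2  h5:0  h6:0  h7:0  h8:0.
Shift PKG101→3, PKG102→5, PKG103→7, PKG104→3.
Schedule PKG100@1, PKG101@3, PKG102@5, PKG103@7, PKG104@3, PKG105@1: h1:5  h2:5  h3:4  h4:3  h5:5  h6:5  h7:4  h8:4 — peak 5.
Total stagehand-hours = 35 over 8 hours ⇒ peak ≥ ⌈35/8⌉ = 5, so 5 is optimal.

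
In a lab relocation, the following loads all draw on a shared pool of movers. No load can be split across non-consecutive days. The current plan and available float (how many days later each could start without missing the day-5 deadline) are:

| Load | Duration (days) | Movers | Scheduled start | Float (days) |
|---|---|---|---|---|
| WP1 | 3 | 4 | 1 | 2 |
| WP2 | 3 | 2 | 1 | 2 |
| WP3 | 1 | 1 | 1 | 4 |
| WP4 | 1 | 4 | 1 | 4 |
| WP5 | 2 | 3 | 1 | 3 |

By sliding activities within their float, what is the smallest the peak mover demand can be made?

Early-start (WP1@1, WP2@1, WP3@1, WP4@1, WP5@1) gives peak 14: d1:14  d2:9  d3:6  d4:0  d5:0.
Shift WP4→4, WP5→4.
Schedule WP1@1, WP2@1, WP3@1, WP4@4, WP5@4: d1:7  d2:6  d3:6  d4:7  d5:3 — peak 7.

7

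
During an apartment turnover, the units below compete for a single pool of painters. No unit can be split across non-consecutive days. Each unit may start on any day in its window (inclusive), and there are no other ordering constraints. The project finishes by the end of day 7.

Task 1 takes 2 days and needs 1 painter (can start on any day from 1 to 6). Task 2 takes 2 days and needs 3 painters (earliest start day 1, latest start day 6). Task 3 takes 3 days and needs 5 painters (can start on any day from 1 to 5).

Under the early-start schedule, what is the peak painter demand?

9

Early-start schedule: Task 1@1, Task 2@1, Task 3@1.
Load per day: day 1: 9, day 2: 9, day 3: 5, day 4: 0, day 5: 0, day 6: 0, day 7: 0.
Peak is 9.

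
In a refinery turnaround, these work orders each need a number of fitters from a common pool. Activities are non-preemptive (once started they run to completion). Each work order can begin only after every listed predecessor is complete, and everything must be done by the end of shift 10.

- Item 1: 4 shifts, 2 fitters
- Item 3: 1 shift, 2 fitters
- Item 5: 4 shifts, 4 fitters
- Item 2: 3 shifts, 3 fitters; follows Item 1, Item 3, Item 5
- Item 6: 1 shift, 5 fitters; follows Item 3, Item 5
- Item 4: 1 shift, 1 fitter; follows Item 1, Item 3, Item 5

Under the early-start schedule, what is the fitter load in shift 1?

At early start, shift 1 has: Item 1, Item 3, Item 5.
Demand: 2 + 2 + 4 = 8.

8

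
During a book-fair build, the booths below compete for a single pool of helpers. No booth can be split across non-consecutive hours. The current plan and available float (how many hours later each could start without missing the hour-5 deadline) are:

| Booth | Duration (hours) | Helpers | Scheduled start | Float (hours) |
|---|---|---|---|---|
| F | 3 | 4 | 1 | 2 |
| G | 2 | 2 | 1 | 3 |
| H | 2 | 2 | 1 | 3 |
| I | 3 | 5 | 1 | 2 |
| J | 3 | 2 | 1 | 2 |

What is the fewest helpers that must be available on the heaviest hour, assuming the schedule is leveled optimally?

11

Early-start (F@1, G@1, H@1, I@1, J@1) gives peak 15: h1:15  h2:15  h3:11  h4:0  h5:0.
Shift I→3.
Schedule F@1, G@1, H@1, I@3, J@1: h1:10  h2:10  h3:11  h4:5  h5:5 — peak 11.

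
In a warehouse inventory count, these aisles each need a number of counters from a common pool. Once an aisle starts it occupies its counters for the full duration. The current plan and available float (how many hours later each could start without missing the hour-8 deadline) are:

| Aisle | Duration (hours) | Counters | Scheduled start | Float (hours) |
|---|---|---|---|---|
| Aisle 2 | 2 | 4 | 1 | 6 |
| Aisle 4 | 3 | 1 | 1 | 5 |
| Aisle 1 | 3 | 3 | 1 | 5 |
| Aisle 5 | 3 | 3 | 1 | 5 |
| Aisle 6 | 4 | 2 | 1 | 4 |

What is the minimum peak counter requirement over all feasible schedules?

Early-start (Aisle 2@1, Aisle 4@1, Aisle 1@1, Aisle 5@1, Aisle 6@1) gives peak 13: h1:13  h2:13  h3:9  h4:2  h5:0  h6:0  h7:0  h8:0.
Shift Aisle 1→3, Aisle 5→6, Aisle 6→4.
Schedule Aisle 2@1, Aisle 4@1, Aisle 1@3, Aisle 5@6, Aisle 6@4: h1:5  h2:5  h3:4  h4:5  h5:5  h6:5  h7:5  h8:3 — peak 5.
Total counter-hours = 37 over 8 hours ⇒ peak ≥ ⌈37/8⌉ = 5, so 5 is optimal.

5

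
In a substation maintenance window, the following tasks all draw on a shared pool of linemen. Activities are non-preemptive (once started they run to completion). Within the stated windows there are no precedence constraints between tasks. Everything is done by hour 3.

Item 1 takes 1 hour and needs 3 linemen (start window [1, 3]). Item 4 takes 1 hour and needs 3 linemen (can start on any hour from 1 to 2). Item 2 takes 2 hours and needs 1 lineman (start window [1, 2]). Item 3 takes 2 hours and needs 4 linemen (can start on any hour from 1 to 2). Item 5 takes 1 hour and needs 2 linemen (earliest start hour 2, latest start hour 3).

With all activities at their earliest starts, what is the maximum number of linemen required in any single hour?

11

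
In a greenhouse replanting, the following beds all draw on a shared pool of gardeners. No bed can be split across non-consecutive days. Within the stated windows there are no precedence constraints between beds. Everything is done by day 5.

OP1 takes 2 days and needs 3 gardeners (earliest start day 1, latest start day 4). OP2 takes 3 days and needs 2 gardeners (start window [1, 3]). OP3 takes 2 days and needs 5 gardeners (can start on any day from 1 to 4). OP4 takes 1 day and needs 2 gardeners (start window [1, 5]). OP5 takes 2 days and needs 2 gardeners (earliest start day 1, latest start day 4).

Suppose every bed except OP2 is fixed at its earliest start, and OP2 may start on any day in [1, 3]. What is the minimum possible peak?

12

OP2@1: d1:14  d2:12  d3:2  d4:0  d5:0 → peak 14
OP2@2: d1:12  d2:12  d3:2  d4:2  d5:0 → peak 12
OP2@3: d1:12  d2:10  d3:2  d4:2  d5:2 → peak 12
Best is OP2@2, peak 12.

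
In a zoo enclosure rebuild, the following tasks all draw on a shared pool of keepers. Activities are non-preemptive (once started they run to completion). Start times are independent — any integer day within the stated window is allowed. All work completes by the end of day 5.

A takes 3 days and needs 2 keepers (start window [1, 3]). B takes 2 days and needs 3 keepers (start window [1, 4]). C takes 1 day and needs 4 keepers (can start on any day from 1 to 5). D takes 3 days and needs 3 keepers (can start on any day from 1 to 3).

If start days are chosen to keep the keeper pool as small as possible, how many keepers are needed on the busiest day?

6

Early-start (A@1, B@1, C@1, D@1) gives peak 12: d1:12  d2:8  d3:5  d4:0  d5:0.
Shift B→4, D→2.
Schedule A@1, B@4, C@1, D@2: d1:6  d2:5  d3:5  d4:6  d5:3 — peak 6.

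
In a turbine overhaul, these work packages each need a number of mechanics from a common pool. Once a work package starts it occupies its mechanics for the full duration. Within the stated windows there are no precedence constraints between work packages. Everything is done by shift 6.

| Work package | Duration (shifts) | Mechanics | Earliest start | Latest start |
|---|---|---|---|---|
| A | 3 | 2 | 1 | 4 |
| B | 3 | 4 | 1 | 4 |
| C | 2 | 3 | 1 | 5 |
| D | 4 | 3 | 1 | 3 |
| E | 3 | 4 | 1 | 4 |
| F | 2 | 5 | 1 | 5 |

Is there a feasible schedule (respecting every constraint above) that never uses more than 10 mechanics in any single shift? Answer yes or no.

The minimum achievable peak is 11; 10 < 11, so no feasible schedule stays within the cap.

no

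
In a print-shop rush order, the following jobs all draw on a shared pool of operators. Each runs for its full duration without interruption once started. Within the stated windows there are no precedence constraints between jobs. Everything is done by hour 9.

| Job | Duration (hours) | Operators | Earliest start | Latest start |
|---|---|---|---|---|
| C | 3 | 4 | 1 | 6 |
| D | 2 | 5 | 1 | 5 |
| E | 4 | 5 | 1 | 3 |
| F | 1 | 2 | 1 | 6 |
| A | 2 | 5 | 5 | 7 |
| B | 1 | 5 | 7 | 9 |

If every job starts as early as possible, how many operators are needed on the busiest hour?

Early-start schedule: C@1, D@1, E@1, F@1, A@5, B@7.
Load per hour: hour 1: 16, hour 2: 14, hour 3: 9, hour 4: 5, hour 5: 5, hour 6: 5, hour 7: 5, hour 8: 0, hour 9: 0.
Peak is 16.

16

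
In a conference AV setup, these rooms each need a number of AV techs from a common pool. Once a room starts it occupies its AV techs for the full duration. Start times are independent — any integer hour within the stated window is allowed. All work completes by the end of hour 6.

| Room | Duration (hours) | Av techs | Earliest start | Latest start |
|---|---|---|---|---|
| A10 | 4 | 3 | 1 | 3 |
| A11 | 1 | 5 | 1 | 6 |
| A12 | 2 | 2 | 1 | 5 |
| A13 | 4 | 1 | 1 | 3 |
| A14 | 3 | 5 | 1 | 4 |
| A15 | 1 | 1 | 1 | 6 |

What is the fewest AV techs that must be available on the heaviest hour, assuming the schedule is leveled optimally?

Early-start (A10@1, A11@1, A12@1, A13@1, A14@1, A15@1) gives peak 17: h1:17  h2:11  h3:9  h4:4  h5:0  h6:0.
Shift A12→2, A14→4, A15→2.
Schedule A10@1, A11@1, A12@2, A13@1, A14@4, A15@2: h1:9  h2:7  h3:6  h4:9  h5:5  h6:5 — peak 9.

9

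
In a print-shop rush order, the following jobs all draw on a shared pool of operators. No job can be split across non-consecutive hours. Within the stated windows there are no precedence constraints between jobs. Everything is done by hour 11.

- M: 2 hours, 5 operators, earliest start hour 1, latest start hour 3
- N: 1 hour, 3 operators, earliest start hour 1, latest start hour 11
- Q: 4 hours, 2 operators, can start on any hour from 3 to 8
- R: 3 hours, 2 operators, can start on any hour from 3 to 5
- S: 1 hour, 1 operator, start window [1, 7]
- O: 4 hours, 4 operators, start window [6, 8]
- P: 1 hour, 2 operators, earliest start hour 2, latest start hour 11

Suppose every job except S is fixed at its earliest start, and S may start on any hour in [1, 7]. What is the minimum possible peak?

S@1: h1:9  h2:7  h3:4  h4:4  h5:4  h6:6  h7:4  h8:4  h9:4  h10:0  h11:0 → peak 9
S@2: h1:8  h2:8  h3:4  h4:4  h5:4  h6:6  h7:4  h8:4  h9:4  h10:0  h11:0 → peak 8
S@3: h1:8  h2:7  h3:5  h4:4  h5:4  h6:6  h7:4  h8:4  h9:4  h10:0  h11:0 → peak 8
S@4: h1:8  h2:7  h3:4  h4:5  h5:4  h6:6  h7:4  h8:4  h9:4  h10:0  h11:0 → peak 8
S@5: h1:8  h2:7  h3:4  h4:4  h5:5  h6:6  h7:4  h8:4  h9:4  h10:0  h11:0 → peak 8
S@6: h1:8  h2:7  h3:4  h4:4  h5:4  h6:7  h7:4  h8:4  h9:4  h10:0  h11:0 → peak 8
S@7: h1:8  h2:7  h3:4  h4:4  h5:4  h6:6  h7:5  h8:4  h9:4  h10:0  h11:0 → peak 8
Best is S@2, peak 8.

8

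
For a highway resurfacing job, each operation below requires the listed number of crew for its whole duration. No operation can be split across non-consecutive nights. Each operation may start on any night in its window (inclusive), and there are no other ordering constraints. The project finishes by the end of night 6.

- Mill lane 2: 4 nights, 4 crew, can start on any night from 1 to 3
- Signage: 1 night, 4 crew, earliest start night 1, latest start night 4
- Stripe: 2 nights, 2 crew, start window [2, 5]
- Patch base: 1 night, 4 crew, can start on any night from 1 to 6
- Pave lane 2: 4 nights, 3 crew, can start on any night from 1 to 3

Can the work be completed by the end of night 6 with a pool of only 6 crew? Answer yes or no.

Total crew member-nights = 40; over 6 nights the average is 40/6 > 6, so some night must exceed 6.

no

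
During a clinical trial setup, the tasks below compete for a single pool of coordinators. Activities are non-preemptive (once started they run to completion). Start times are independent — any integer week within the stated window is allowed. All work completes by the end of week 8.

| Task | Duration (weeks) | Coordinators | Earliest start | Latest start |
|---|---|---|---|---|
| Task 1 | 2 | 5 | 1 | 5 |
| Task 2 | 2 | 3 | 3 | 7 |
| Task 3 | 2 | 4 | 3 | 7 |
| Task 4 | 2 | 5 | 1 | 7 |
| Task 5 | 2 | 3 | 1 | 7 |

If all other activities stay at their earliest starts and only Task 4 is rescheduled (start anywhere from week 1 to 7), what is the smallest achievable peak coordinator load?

8

Task 4@1: w1:13  w2:13  w3:7  w4:7  w5:0  w6:0  w7:0  w8:0 → peak 13
Task 4@2: w1:8  w2:13  w3:12  w4:7  w5:0  w6:0  w7:0  w8:0 → peak 13
Task 4@3: w1:8  w2:8  w3:12  w4:12  w5:0  w6:0  w7:0  w8:0 → peak 12
Task 4@4: w1:8  w2:8  w3:7  w4:12  w5:5  w6:0  w7:0  w8:0 → peak 12
Task 4@5: w1:8  w2:8  w3:7  w4:7  w5:5  w6:5  w7:0  w8:0 → peak 8
Task 4@6: w1:8  w2:8  w3:7  w4:7  w5:0  w6:5  w7:5  w8:0 → peak 8
Task 4@7: w1:8  w2:8  w3:7  w4:7  w5:0  w6:0  w7:5  w8:5 → peak 8
Best is Task 4@5, peak 8.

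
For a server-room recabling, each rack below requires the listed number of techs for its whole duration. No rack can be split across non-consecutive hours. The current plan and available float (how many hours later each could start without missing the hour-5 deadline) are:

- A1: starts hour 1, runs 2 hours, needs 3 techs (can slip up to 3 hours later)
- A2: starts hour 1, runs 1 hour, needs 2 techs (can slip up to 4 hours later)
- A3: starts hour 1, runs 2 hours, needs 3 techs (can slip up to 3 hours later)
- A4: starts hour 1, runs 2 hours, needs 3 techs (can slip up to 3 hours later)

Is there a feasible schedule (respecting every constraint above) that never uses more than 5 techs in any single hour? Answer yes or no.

no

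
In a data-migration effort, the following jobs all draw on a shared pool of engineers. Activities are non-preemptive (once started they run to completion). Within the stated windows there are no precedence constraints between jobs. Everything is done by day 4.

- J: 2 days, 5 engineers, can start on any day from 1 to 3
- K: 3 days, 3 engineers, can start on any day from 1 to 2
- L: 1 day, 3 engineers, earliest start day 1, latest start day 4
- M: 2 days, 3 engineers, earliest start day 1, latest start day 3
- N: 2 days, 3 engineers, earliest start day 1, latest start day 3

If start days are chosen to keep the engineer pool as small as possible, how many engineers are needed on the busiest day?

9

Early-start (J@1, K@1, L@1, M@1, N@1) gives peak 17: d1:17  d2:14  d3:3  d4:0.
Shift L→4, M→3, N→3.
Schedule J@1, K@1, L@4, M@3, N@3: d1:8  d2:8  d3:9  d4:9 — peak 9.
Total engineer-days = 34 over 4 days ⇒ peak ≥ ⌈34/4⌉ = 9, so 9 is optimal.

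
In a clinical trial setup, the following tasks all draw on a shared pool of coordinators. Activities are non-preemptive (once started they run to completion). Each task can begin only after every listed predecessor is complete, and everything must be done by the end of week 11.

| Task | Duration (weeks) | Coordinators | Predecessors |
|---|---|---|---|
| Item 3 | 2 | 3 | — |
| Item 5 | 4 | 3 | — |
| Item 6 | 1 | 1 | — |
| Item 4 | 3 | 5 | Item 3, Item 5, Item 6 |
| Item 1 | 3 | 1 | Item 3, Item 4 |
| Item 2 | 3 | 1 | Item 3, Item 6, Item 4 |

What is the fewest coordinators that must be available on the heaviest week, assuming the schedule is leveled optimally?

6

Early-start (Item 3@1, Item 5@1, Item 6@1, Item 4@5, Item 1@8, Item 2@8) gives peak 7: w1:7  w2:6  w3:3  w4:3  w5:5  w6:5  w7:5  w8:2  w9:2  w10:2  w11:0.
Shift Item 6→3.
Schedule Item 3@1, Item 5@1, Item 6@3, Item 4@5, Item 1@8, Item 2@8: w1:6  w2:6  w3:4  w4:3  w5:5  w6:5  w7:5  w8:2  w9:2  w10:2  w11:0 — peak 6.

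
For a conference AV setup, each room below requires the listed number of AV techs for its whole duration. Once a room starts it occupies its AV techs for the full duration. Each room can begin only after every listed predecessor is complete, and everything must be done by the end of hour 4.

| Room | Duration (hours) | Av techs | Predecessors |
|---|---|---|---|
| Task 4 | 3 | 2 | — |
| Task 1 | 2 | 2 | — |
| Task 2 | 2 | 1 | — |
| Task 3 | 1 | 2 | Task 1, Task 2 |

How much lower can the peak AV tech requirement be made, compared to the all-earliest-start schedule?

0

Early-start peak: h1:5  h2:5  h3:4  h4:0 ⇒ 5.
Leveled (Task 4@1, Task 1@1, Task 2@1, Task 3@3): h1:5  h2:5  h3:4  h4:0 ⇒ 5.
Reduction 5 − 5 = 0.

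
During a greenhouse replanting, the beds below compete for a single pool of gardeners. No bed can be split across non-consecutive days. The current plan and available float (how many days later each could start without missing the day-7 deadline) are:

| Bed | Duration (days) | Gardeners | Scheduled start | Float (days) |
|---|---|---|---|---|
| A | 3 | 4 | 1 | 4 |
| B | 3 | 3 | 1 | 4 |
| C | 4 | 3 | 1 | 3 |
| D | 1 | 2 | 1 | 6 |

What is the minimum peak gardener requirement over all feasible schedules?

Early-start (A@1, B@1, C@1, D@1) gives peak 12: d1:12  d2:10  d3:10  d4:3  d5:0  d6:0  d7:0.
Shift B→4, C→4.
Schedule A@1, B@4, C@4, D@1: d1:6  d2:4  d3:4  d4:6  d5:6  d6:6  d7:3 — peak 6.

6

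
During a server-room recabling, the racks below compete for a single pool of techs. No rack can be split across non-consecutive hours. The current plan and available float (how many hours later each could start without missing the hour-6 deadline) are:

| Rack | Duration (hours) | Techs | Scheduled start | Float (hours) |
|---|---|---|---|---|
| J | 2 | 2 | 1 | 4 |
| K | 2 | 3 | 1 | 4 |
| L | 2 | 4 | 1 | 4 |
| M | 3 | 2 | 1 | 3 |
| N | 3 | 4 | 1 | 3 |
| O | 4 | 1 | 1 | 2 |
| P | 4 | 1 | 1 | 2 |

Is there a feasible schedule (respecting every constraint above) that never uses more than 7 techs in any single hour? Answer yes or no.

no

Total tech-hours = 44; over 6 hours the average is 44/6 > 7, so some hour must exceed 7.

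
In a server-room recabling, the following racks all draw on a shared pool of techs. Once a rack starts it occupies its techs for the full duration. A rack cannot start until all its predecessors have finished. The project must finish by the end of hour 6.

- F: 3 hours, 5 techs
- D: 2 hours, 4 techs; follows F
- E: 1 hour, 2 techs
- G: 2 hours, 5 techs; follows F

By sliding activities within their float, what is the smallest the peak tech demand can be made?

9

Schedule F@1, D@4, E@1, G@4: h1:7  h2:5  h3:5  h4:9  h5:9  h6:0 — peak 9.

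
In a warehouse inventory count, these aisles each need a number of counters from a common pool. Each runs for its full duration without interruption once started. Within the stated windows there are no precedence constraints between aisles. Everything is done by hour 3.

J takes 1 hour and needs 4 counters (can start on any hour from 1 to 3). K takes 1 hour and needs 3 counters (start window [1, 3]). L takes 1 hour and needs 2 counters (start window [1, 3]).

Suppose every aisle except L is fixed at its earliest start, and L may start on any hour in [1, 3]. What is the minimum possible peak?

L@1: h1:9  h2:0  h3:0 → peak 9
L@2: h1:7  h2:2  h3:0 → peak 7
L@3: h1:7  h2:0  h3:2 → peak 7
Best is L@2, peak 7.

7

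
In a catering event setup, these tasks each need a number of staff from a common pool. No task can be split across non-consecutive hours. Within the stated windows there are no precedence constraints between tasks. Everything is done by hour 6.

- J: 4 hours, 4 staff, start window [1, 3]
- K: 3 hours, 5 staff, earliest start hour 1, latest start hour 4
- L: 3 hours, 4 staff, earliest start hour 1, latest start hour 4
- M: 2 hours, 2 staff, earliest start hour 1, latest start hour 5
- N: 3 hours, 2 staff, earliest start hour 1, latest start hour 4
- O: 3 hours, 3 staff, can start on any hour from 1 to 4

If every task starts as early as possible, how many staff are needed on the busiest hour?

Early-start schedule: J@1, K@1, L@1, M@1, N@1, O@1.
Load per hour: hour 1: 20, hour 2: 20, hour 3: 18, hour 4: 4, hour 5: 0, hour 6: 0.
Peak is 20.

20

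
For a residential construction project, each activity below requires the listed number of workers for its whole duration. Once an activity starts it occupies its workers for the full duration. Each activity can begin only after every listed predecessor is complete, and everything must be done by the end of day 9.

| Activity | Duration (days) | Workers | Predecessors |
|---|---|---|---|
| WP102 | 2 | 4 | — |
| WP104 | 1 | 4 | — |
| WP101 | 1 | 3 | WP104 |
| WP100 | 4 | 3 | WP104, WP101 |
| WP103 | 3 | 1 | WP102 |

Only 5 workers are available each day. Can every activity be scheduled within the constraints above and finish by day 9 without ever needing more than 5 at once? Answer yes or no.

yes

Schedule WP102@1, WP104@3, WP101@4, WP100@5, WP103@4: d1:4  d2:4  d3:4  d4:4  d5:4  d6:4  d7:3  d8:3  d9:0 — peak 4 ≤ 5.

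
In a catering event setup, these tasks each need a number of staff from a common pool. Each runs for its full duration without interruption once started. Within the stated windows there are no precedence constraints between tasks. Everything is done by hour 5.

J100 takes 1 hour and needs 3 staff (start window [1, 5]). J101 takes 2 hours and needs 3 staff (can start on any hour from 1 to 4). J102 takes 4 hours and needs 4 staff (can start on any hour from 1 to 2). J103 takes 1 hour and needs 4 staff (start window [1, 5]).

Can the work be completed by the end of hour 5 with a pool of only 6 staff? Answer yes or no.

The minimum achievable peak is 7; 6 < 7, so no feasible schedule stays within the cap.

no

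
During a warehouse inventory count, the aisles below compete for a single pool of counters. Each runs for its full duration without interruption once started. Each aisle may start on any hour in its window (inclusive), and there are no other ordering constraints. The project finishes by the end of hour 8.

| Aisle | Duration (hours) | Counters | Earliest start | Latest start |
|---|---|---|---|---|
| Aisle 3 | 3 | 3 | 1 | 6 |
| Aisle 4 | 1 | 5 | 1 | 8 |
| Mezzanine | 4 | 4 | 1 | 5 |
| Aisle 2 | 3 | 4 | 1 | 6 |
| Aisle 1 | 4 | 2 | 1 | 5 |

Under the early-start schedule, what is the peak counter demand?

18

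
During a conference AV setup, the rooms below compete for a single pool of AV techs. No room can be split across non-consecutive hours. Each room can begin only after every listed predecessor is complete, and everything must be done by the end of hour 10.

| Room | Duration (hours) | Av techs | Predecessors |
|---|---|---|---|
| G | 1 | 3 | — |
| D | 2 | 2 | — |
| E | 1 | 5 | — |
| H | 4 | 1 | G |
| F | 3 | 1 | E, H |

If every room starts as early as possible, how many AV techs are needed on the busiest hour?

10

Early-start schedule: G@1, D@1, E@1, H@2, F@6.
Load per hour: hour 1: 10, hour 2: 3, hour 3: 1, hour 4: 1, hour 5: 1, hour 6: 1, hour 7: 1, hour 8: 1, hour 9: 0, hour 10: 0.
Peak is 10.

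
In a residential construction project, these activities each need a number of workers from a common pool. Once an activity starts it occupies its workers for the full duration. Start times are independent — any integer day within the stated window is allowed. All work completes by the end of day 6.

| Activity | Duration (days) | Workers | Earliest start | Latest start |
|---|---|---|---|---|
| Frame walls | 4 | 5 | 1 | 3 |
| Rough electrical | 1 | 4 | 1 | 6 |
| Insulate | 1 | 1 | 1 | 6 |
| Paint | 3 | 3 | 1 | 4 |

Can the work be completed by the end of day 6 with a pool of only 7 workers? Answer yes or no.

no

The minimum achievable peak is 8; 7 < 8, so no feasible schedule stays within the cap.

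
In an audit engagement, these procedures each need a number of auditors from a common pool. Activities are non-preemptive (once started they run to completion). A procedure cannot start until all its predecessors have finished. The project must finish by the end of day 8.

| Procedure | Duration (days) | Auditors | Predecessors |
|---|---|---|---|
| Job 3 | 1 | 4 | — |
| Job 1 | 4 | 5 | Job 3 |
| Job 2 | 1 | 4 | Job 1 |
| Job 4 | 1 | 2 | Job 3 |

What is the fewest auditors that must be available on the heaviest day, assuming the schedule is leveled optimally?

Early-start (Job 3@1, Job 1@2, Job 2@6, Job 4@2) gives peak 7: d1:4  d2:7  d3:5  d4:5  d5:5  d6:4  d7:0  d8:0.
Shift Job 4→7.
Schedule Job 3@1, Job 1@2, Job 2@6, Job 4@7: d1:4  d2:5  d3:5  d4:5  d5:5  d6:4  d7:2  d8:0 — peak 5.

5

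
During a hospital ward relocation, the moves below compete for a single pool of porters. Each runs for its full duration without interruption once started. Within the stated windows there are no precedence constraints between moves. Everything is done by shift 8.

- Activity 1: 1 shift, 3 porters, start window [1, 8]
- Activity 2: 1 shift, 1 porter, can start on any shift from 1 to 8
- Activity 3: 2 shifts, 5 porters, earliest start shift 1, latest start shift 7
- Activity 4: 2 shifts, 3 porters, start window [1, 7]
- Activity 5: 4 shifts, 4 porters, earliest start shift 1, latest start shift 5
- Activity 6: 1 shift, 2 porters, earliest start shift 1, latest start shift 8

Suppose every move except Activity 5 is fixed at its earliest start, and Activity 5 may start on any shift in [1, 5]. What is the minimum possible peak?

14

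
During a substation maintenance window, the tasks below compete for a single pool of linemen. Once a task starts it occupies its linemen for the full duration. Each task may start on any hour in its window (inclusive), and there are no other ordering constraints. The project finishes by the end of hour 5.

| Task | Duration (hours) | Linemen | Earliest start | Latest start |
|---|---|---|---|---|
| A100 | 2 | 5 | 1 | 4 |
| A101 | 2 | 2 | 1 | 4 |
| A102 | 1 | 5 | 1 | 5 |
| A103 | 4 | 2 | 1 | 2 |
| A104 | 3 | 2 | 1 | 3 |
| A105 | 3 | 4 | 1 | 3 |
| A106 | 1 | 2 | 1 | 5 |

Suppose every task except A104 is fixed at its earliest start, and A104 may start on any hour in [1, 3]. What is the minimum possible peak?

A104@1: h1:22  h2:15  h3:8  h4:2  h5:0 → peak 22
A104@2: h1:20  h2:15  h3:8  h4:4  h5:0 → peak 20
A104@3: h1:20  h2:13  h3:8  h4:4  h5:2 → peak 20
Best is A104@2, peak 20.

20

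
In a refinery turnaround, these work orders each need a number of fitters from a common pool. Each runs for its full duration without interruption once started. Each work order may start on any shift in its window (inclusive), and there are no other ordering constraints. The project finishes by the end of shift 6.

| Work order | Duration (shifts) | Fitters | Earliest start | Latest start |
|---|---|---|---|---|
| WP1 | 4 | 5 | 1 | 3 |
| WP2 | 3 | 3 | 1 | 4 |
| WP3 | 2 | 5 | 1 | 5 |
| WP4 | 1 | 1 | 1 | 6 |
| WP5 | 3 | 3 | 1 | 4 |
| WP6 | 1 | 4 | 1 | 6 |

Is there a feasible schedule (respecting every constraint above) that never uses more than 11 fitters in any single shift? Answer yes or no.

yes

Schedule WP1@1, WP2@1, WP3@4, WP4@4, WP5@1, WP6@5: s1:11  s2:11  s3:11  s4:11  s5:9  s6:0 — peak 11 ≤ 11.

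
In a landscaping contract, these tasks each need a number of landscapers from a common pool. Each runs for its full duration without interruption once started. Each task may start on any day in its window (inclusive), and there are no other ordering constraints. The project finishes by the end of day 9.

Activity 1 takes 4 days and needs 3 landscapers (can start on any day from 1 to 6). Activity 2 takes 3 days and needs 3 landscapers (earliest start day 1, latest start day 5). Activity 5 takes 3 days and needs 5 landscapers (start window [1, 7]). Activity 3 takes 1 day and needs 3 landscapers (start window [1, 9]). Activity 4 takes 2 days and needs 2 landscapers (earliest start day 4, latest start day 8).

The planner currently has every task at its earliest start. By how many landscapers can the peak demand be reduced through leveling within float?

8

Early-start peak: d1:14  d2:11  d3:11  d4:5  d5:2  d6:0  d7:0  d8:0  d9:0 ⇒ 14.
Leveled (Activity 1@1, Activity 2@1, Activity 5@5, Activity 3@4, Activity 4@8): d1:6  d2:6  d3:6  d4:6  d5:5  d6:5  d7:5  d8:2  d9:2 ⇒ 6.
Reduction 14 − 6 = 8.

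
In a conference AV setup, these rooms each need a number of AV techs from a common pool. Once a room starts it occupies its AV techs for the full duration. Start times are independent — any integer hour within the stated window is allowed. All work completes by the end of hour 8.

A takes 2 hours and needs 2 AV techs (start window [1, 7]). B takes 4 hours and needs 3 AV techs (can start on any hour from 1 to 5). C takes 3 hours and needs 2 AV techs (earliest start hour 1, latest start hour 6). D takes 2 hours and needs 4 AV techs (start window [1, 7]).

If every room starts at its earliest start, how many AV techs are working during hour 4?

At early start, hour 4 has: B.
Demand: 3 = 3.

3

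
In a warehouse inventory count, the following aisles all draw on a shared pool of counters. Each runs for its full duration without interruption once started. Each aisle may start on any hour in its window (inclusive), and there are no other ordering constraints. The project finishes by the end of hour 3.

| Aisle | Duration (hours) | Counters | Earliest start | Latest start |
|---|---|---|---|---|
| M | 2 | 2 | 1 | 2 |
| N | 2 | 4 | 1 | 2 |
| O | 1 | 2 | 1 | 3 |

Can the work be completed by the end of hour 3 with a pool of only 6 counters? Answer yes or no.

yes

Schedule M@1, N@1, O@3: h1:6  h2:6  h3:2 — peak 6 ≤ 6.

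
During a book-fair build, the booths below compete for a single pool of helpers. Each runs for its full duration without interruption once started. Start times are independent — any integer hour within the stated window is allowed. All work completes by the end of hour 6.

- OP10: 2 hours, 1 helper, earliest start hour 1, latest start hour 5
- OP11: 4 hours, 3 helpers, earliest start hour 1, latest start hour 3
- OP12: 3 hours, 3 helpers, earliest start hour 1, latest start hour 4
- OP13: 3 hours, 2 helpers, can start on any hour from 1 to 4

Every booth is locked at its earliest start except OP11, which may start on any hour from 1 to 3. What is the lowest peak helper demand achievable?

8

OP11@1: h1:9  h2:9  h3:8  h4:3  h5:0  h6:0 → peak 9
OP11@2: h1:6  h2:9  h3:8  h4:3  h5:3  h6:0 → peak 9
OP11@3: h1:6  h2:6  h3:8  h4:3  h5:3  h6:3 → peak 8
Best is OP11@3, peak 8.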